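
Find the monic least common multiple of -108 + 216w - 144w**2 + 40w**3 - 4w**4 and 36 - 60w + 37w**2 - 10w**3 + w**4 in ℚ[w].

108 - 324w + 387w**2 - 238w**3 + 80w**4 - 14w**5 + w**6

Apply the Euclidean algorithm:
  -4w**4 + 40w**3 - 144w**2 + 216w - 108 = (-4)(w**4 - 10w**3 + 37w**2 - 60w + 36) + (4w**2 - 24w + 36)
  w**4 - 10w**3 + 37w**2 - 60w + 36 = ((1/4)w**2 - w + 1)(4w**2 - 24w + 36) + (0)
Last nonzero remainder: 4w**2 - 24w + 36. Dividing through by 4 gives the monic gcd w**2 - 6w + 9.
Then lcm(f, g) = f·g / gcd(f, g); expanding and making the result monic gives the answer.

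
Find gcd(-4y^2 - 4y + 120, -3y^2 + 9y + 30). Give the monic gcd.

Apply the Euclidean algorithm:
  -4y^2 - 4y + 120 = (4/3)(-3y^2 + 9y + 30) + (-16y + 80)
  -3y^2 + 9y + 30 = ((3/16)y + 3/8)(-16y + 80) + (0)
Last nonzero remainder: -16y + 80. Dividing through by -16 gives the monic gcd y - 5.

y - 5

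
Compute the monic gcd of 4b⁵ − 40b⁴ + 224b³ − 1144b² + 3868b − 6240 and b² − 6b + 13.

Repeated division with remainder:
  4b⁵ − 40b⁴ + 224b³ − 1144b² + 3868b − 6240 = (4b³ − 16b² + 76b − 480)(b² − 6b + 13) + (0)
The last nonzero remainder b² − 6b + 13 is already monic.

b² − 6b + 13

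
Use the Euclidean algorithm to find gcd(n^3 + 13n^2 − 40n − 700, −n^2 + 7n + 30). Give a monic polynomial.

Repeated division with remainder:
  n^3 + 13n^2 − 40n − 700 = (−n − 20)(−n^2 + 7n + 30) + (130n − 100)
  −n^2 + 7n + 30 = (−(1/130)n + 81/1690)(130n − 100) + (5880/169)
  130n − 100 = ((2197/588)n − 845/294)(5880/169) + (0)
The last nonzero remainder is the constant 5880/169, so the polynomials are coprime and gcd = 1.

1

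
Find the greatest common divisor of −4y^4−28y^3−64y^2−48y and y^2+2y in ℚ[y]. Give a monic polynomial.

Apply the Euclidean algorithm:
  −4y^4−28y^3−64y^2−48y = (−4y^2−20y−24)(y^2+2y) + (0)
The last nonzero remainder y^2+2y is already monic.

y^2+2y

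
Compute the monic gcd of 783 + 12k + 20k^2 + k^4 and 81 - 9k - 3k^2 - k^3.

27 + 6k + k^2

Apply the Euclidean algorithm:
  k^4 + 20k^2 + 12k + 783 = (-k + 3)(-k^3 - 3k^2 - 9k + 81) + (20k^2 + 120k + 540)
  -k^3 - 3k^2 - 9k + 81 = (-(1/20)k + 3/20)(20k^2 + 120k + 540) + (0)
Last nonzero remainder: 20k^2 + 120k + 540. Dividing through by 20 gives the monic gcd k^2 + 6k + 27.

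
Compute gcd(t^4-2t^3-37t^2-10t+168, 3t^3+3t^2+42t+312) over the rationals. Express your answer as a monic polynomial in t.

By polynomial division,
  t^4-2t^3-37t^2-10t+168 = ((1/3)t-1)(3t^3+3t^2+42t+312) + (-48t^2-72t+480)
  3t^3+3t^2+42t+312 = (-(1/16)t+1/32)(-48t^2-72t+480) + ((297/4)t+297)
  -48t^2-72t+480 = (-(64/99)t+160/99)((297/4)t+297) + (0)
Last nonzero remainder: (297/4)t+297. Dividing through by 297/4 gives the monic gcd t+4.

t+4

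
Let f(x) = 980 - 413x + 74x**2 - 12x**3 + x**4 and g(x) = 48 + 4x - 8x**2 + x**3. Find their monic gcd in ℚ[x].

By polynomial division,
  x**4 - 12x**3 + 74x**2 - 413x + 980 = (x - 4)(x**3 - 8x**2 + 4x + 48) + (38x**2 - 445x + 1172)
  x**3 - 8x**2 + 4x + 48 = ((1/38)x + 141/1444)(38x**2 - 445x + 1172) + ((23985/1444)x - 23985/361)
  38x**2 - 445x + 1172 = ((54872/23985)x - 423092/23985)((23985/1444)x - 23985/361) + (0)
Last nonzero remainder: (23985/1444)x - 23985/361. Dividing through by 23985/1444 gives the monic gcd x - 4.

-4 + x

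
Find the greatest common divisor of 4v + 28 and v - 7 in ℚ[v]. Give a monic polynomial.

By polynomial division,
  4v + 28 = (4)(v - 7) + (56)
  v - 7 = ((1/56)v - 1/8)(56) + (0)
The last nonzero remainder is the constant 56, so the polynomials are coprime and gcd = 1.

1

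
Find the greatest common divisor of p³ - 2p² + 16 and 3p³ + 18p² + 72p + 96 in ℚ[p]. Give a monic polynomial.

p + 2

Euclidean algorithm in ℚ[p]:
  p³ - 2p² + 16 = (1/3)(3p³ + 18p² + 72p + 96) + (-8p² - 24p - 16)
  3p³ + 18p² + 72p + 96 = (-(3/8)p - 9/8)(-8p² - 24p - 16) + (39p + 78)
  -8p² - 24p - 16 = (-(8/39)p - 8/39)(39p + 78) + (0)
Last nonzero remainder: 39p + 78. Dividing through by 39 gives the monic gcd p + 2.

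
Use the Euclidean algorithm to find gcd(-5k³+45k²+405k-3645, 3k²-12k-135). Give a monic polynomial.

k-9

By polynomial division,
  -5k³+45k²+405k-3645 = (-(5/3)k+25/3)(3k²-12k-135) + (280k-2520)
  3k²-12k-135 = ((3/280)k+3/56)(280k-2520) + (0)
Last nonzero remainder: 280k-2520. Dividing through by 280 gives the monic gcd k-9.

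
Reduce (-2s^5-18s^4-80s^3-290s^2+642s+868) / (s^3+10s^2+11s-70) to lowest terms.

(-2s^3-8s^2-68s-62)/(s+5)

Repeated division with remainder:
  -2s^5-18s^4-80s^3-290s^2+642s+868 = (-2s^2+2s-78)(s^3+10s^2+11s-70) + (328s^2+1640s-4592)
  s^3+10s^2+11s-70 = ((1/328)s+5/328)(328s^2+1640s-4592) + (0)
Last nonzero remainder: 328s^2+1640s-4592. Dividing through by 328 gives the monic gcd s^2+5s-14.
Cancel s^2+5s-14 from numerator and denominator to get the reduced form.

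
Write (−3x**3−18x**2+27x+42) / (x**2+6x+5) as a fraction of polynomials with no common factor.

(−3x**2−15x+42)/(x+5)

Euclidean algorithm in ℚ[x]:
  −3x**3−18x**2+27x+42 = (−3x)(x**2+6x+5) + (42x+42)
  x**2+6x+5 = ((1/42)x+5/42)(42x+42) + (0)
Last nonzero remainder: 42x+42. Dividing through by 42 gives the monic gcd x+1.
Cancel x+1 from numerator and denominator to get the reduced form.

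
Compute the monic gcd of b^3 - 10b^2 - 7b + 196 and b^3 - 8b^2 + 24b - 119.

Euclidean algorithm in ℚ[b]:
  b^3 - 10b^2 - 7b + 196 = (b^3 - 8b^2 + 24b - 119) + (-2b^2 - 31b + 315)
  b^3 - 8b^2 + 24b - 119 = (-(1/2)b + 47/4)(-2b^2 - 31b + 315) + ((2183/4)b - 15281/4)
  -2b^2 - 31b + 315 = (-(8/2183)b - 180/2183)((2183/4)b - 15281/4) + (0)
Last nonzero remainder: (2183/4)b - 15281/4. Dividing through by 2183/4 gives the monic gcd b - 7.

b - 7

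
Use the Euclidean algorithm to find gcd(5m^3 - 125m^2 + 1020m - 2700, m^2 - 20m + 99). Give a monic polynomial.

m - 9

Euclidean algorithm in ℚ[m]:
  5m^3 - 125m^2 + 1020m - 2700 = (5m - 25)(m^2 - 20m + 99) + (25m - 225)
  m^2 - 20m + 99 = ((1/25)m - 11/25)(25m - 225) + (0)
Last nonzero remainder: 25m - 225. Dividing through by 25 gives the monic gcd m - 9.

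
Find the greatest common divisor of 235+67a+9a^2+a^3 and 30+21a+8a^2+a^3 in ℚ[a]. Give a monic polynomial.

Apply the Euclidean algorithm:
  a^3+9a^2+67a+235 = (a^3+8a^2+21a+30) + (a^2+46a+205)
  a^3+8a^2+21a+30 = (a−38)(a^2+46a+205) + (1564a+7820)
  a^2+46a+205 = ((1/1564)a+41/1564)(1564a+7820) + (0)
Last nonzero remainder: 1564a+7820. Dividing through by 1564 gives the monic gcd a+5.

5+a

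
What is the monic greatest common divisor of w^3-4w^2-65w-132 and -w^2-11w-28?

w+4

Repeated division with remainder:
  w^3-4w^2-65w-132 = (-w+15)(-w^2-11w-28) + (72w+288)
  -w^2-11w-28 = (-(1/72)w-7/72)(72w+288) + (0)
Last nonzero remainder: 72w+288. Dividing through by 72 gives the monic gcd w+4.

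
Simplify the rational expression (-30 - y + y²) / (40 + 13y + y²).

(-6 + y)/(8 + y)

By polynomial division,
  y² - y - 30 = (y² + 13y + 40) + (-14y - 70)
  y² + 13y + 40 = (-(1/14)y - 4/7)(-14y - 70) + (0)
Last nonzero remainder: -14y - 70. Dividing through by -14 gives the monic gcd y + 5.
Cancel y + 5 from numerator and denominator to get the reduced form.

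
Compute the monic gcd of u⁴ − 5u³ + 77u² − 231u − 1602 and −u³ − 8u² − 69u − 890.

u² − 2u + 89

Euclidean algorithm in ℚ[u]:
  u⁴ − 5u³ + 77u² − 231u − 1602 = (−u + 13)(−u³ − 8u² − 69u − 890) + (112u² − 224u + 9968)
  −u³ − 8u² − 69u − 890 = (−(1/112)u − 5/56)(112u² − 224u + 9968) + (0)
Last nonzero remainder: 112u² − 224u + 9968. Dividing through by 112 gives the monic gcd u² − 2u + 89.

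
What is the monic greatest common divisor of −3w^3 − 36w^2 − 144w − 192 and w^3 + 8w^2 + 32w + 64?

w + 4

Apply the Euclidean algorithm:
  −3w^3 − 36w^2 − 144w − 192 = (−3)(w^3 + 8w^2 + 32w + 64) + (−12w^2 − 48w)
  w^3 + 8w^2 + 32w + 64 = (−(1/12)w − 1/3)(−12w^2 − 48w) + (16w + 64)
  −12w^2 − 48w = (−(3/4)w)(16w + 64) + (0)
Last nonzero remainder: 16w + 64. Dividing through by 16 gives the monic gcd w + 4.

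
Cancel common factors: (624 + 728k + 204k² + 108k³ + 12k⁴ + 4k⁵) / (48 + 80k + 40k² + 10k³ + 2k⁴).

(26 + 2k²)/(2 + k)

Repeated division with remainder:
  4k⁵ + 12k⁴ + 108k³ + 204k² + 728k + 624 = (2k − 4)(2k⁴ + 10k³ + 40k² + 80k + 48) + (68k³ + 204k² + 952k + 816)
  2k⁴ + 10k³ + 40k² + 80k + 48 = ((1/34)k + 1/17)(68k³ + 204k² + 952k + 816) + (0)
Last nonzero remainder: 68k³ + 204k² + 952k + 816. Dividing through by 68 gives the monic gcd k³ + 3k² + 14k + 12.
Cancel k³ + 3k² + 14k + 12 from numerator and denominator to get the reduced form.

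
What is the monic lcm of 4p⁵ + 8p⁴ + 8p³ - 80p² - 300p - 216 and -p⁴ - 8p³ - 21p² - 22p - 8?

p⁷ + 7p⁶ + 16p⁵ - 2p⁴ - 167p³ - 509p² - 570p - 216

Repeated division with remainder:
  4p⁵ + 8p⁴ + 8p³ - 80p² - 300p - 216 = (-4p + 24)(-p⁴ - 8p³ - 21p² - 22p - 8) + (116p³ + 336p² + 196p - 24)
  -p⁴ - 8p³ - 21p² - 22p - 8 = (-(1/116)p - 37/841)(116p³ + 336p² + 196p - 24) + (-(3808/841)p² - (11424/841)p - 7616/841)
  116p³ + 336p² + 196p - 24 = (-(24389/952)p + 2523/952)(-(3808/841)p² - (11424/841)p - 7616/841) + (0)
Last nonzero remainder: -(3808/841)p² - (11424/841)p - 7616/841. Dividing through by -3808/841 gives the monic gcd p² + 3p + 2.
Then lcm(f, g) = f·g / gcd(f, g); expanding and making the result monic gives the answer.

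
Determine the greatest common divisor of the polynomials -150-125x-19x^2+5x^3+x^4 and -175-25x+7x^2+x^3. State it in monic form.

-25+x^2

Apply the Euclidean algorithm:
  x^4+5x^3-19x^2-125x-150 = (x-2)(x^3+7x^2-25x-175) + (20x^2-500)
  x^3+7x^2-25x-175 = ((1/20)x+7/20)(20x^2-500) + (0)
Last nonzero remainder: 20x^2-500. Dividing through by 20 gives the monic gcd x^2-25.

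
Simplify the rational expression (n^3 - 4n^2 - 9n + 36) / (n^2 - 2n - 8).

(n^2 - 9)/(n + 2)

Repeated division with remainder:
  n^3 - 4n^2 - 9n + 36 = (n - 2)(n^2 - 2n - 8) + (-5n + 20)
  n^2 - 2n - 8 = (-(1/5)n - 2/5)(-5n + 20) + (0)
Last nonzero remainder: -5n + 20. Dividing through by -5 gives the monic gcd n - 4.
Cancel n - 4 from numerator and denominator to get the reduced form.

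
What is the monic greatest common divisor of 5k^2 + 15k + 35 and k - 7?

Euclidean algorithm in ℚ[k]:
  5k^2 + 15k + 35 = (5k + 50)(k - 7) + (385)
  k - 7 = ((1/385)k - 1/55)(385) + (0)
The last nonzero remainder is the constant 385, so the polynomials are coprime and gcd = 1.

1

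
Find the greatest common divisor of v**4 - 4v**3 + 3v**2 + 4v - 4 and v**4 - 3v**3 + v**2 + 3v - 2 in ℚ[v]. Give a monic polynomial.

v**3 - 2v**2 - v + 2

Euclidean algorithm in ℚ[v]:
  v**4 - 4v**3 + 3v**2 + 4v - 4 = (v**4 - 3v**3 + v**2 + 3v - 2) + (-v**3 + 2v**2 + v - 2)
  v**4 - 3v**3 + v**2 + 3v - 2 = (-v + 1)(-v**3 + 2v**2 + v - 2) + (0)
Last nonzero remainder: -v**3 + 2v**2 + v - 2. Dividing through by -1 gives the monic gcd v**3 - 2v**2 - v + 2.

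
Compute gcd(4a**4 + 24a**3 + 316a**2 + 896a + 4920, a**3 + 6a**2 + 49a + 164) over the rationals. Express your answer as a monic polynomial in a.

a**2 + 2a + 41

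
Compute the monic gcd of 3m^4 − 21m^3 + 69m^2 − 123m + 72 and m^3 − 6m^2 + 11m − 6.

m^2 − 4m + 3

Apply the Euclidean algorithm:
  3m^4 − 21m^3 + 69m^2 − 123m + 72 = (3m − 3)(m^3 − 6m^2 + 11m − 6) + (18m^2 − 72m + 54)
  m^3 − 6m^2 + 11m − 6 = ((1/18)m − 1/9)(18m^2 − 72m + 54) + (0)
Last nonzero remainder: 18m^2 − 72m + 54. Dividing through by 18 gives the monic gcd m^2 − 4m + 3.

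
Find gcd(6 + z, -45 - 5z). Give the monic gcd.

1

Euclidean algorithm in ℚ[z]:
  z + 6 = (-1/5)(-5z - 45) + (-3)
  -5z - 45 = ((5/3)z + 15)(-3) + (0)
The last nonzero remainder is the constant -3, so the polynomials are coprime and gcd = 1.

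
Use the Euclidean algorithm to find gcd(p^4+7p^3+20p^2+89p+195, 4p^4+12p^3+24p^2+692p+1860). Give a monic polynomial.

Repeated division with remainder:
  p^4+7p^3+20p^2+89p+195 = (1/4)(4p^4+12p^3+24p^2+692p+1860) + (4p^3+14p^2-84p-270)
  4p^4+12p^3+24p^2+692p+1860 = (p-1/2)(4p^3+14p^2-84p-270) + (115p^2+920p+1725)
  4p^3+14p^2-84p-270 = ((4/115)p-18/115)(115p^2+920p+1725) + (0)
Last nonzero remainder: 115p^2+920p+1725. Dividing through by 115 gives the monic gcd p^2+8p+15.

p^2+8p+15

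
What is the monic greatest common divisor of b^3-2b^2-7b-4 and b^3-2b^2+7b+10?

b+1

Apply the Euclidean algorithm:
  b^3-2b^2-7b-4 = (b^3-2b^2+7b+10) + (-14b-14)
  b^3-2b^2+7b+10 = (-(1/14)b^2+(3/14)b-5/7)(-14b-14) + (0)
Last nonzero remainder: -14b-14. Dividing through by -14 gives the monic gcd b+1.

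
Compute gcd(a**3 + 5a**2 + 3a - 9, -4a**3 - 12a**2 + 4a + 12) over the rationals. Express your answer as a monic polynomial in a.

a**2 + 2a - 3

By polynomial division,
  a**3 + 5a**2 + 3a - 9 = (-1/4)(-4a**3 - 12a**2 + 4a + 12) + (2a**2 + 4a - 6)
  -4a**3 - 12a**2 + 4a + 12 = (-2a - 2)(2a**2 + 4a - 6) + (0)
Last nonzero remainder: 2a**2 + 4a - 6. Dividing through by 2 gives the monic gcd a**2 + 2a - 3.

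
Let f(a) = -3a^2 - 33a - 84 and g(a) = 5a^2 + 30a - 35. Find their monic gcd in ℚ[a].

Repeated division with remainder:
  -3a^2 - 33a - 84 = (-3/5)(5a^2 + 30a - 35) + (-15a - 105)
  5a^2 + 30a - 35 = (-(1/3)a + 1/3)(-15a - 105) + (0)
Last nonzero remainder: -15a - 105. Dividing through by -15 gives the monic gcd a + 7.

a + 7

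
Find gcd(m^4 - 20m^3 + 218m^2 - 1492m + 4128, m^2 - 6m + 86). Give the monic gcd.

m^2 - 6m + 86

By polynomial division,
  m^4 - 20m^3 + 218m^2 - 1492m + 4128 = (m^2 - 14m + 48)(m^2 - 6m + 86) + (0)
The last nonzero remainder m^2 - 6m + 86 is already monic.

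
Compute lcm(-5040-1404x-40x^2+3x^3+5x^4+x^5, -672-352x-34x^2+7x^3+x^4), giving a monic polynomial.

141120+54432x+292x^2-1368x^3-189x^4-40x^5+2x^6+x^7

Euclidean algorithm in ℚ[x]:
  x^5+5x^4+3x^3-40x^2-1404x-5040 = (x-2)(x^4+7x^3-34x^2-352x-672) + (51x^3+244x^2-1436x-6384)
  x^4+7x^3-34x^2-352x-672 = ((1/51)x+113/2601)(51x^3+244x^2-1436x-6384) + (-(42770/2601)x^2-(427700/2601)x-342160/867)
  51x^3+244x^2-1436x-6384 = (-(132651/42770)x+49419/3055)(-(42770/2601)x^2-(427700/2601)x-342160/867) + (0)
Last nonzero remainder: -(42770/2601)x^2-(427700/2601)x-342160/867. Dividing through by -42770/2601 gives the monic gcd x^2+10x+24.
Then lcm(f, g) = f·g / gcd(f, g); expanding and making the result monic gives the answer.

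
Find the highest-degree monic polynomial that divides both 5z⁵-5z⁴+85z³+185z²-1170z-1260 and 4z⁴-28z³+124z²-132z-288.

Euclidean algorithm in ℚ[z]:
  5z⁵-5z⁴+85z³+185z²-1170z-1260 = ((5/4)z+15/2)(4z⁴-28z³+124z²-132z-288) + (140z³-580z²+180z+900)
  4z⁴-28z³+124z²-132z-288 = ((1/35)z-4/49)(140z³-580z²+180z+900) + ((3504/49)z²-(7008/49)z-10512/49)
  140z³-580z²+180z+900 = ((1715/876)z-1225/292)((3504/49)z²-(7008/49)z-10512/49) + (0)
Last nonzero remainder: (3504/49)z²-(7008/49)z-10512/49. Dividing through by 3504/49 gives the monic gcd z²-2z-3.

z²-2z-3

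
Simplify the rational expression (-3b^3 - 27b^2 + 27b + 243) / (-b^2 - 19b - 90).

Repeated division with remainder:
  -3b^3 - 27b^2 + 27b + 243 = (3b - 30)(-b^2 - 19b - 90) + (-273b - 2457)
  -b^2 - 19b - 90 = ((1/273)b + 10/273)(-273b - 2457) + (0)
Last nonzero remainder: -273b - 2457. Dividing through by -273 gives the monic gcd b + 9.
Cancel b + 9 from numerator and denominator to get the reduced form.

(3b^2 - 27)/(b + 10)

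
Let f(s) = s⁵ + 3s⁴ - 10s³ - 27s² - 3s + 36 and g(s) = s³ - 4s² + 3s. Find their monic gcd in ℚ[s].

Euclidean algorithm in ℚ[s]:
  s⁵ + 3s⁴ - 10s³ - 27s² - 3s + 36 = (s² + 7s + 15)(s³ - 4s² + 3s) + (12s² - 48s + 36)
  s³ - 4s² + 3s = ((1/12)s)(12s² - 48s + 36) + (0)
Last nonzero remainder: 12s² - 48s + 36. Dividing through by 12 gives the monic gcd s² - 4s + 3.

s² - 4s + 3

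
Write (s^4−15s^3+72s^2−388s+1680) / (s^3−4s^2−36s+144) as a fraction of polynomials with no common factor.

(s^3−9s^2+18s−280)/(s^2+2s−24)

By polynomial division,
  s^4−15s^3+72s^2−388s+1680 = (s−11)(s^3−4s^2−36s+144) + (64s^2−928s+3264)
  s^3−4s^2−36s+144 = ((1/64)s+21/128)(64s^2−928s+3264) + ((261/4)s−783/2)
  64s^2−928s+3264 = ((256/261)s−2176/261)((261/4)s−783/2) + (0)
Last nonzero remainder: (261/4)s−783/2. Dividing through by 261/4 gives the monic gcd s−6.
Cancel s−6 from numerator and denominator to get the reduced form.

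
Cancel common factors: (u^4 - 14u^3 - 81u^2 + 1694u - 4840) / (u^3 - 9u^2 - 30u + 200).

(u^2 - 121)/(u + 5)

Apply the Euclidean algorithm:
  u^4 - 14u^3 - 81u^2 + 1694u - 4840 = (u - 5)(u^3 - 9u^2 - 30u + 200) + (-96u^2 + 1344u - 3840)
  u^3 - 9u^2 - 30u + 200 = (-(1/96)u - 5/96)(-96u^2 + 1344u - 3840) + (0)
Last nonzero remainder: -96u^2 + 1344u - 3840. Dividing through by -96 gives the monic gcd u^2 - 14u + 40.
Cancel u^2 - 14u + 40 from numerator and denominator to get the reduced form.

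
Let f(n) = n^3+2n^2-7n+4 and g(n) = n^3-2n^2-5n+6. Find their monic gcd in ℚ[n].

Apply the Euclidean algorithm:
  n^3+2n^2-7n+4 = (n^3-2n^2-5n+6) + (4n^2-2n-2)
  n^3-2n^2-5n+6 = ((1/4)n-3/8)(4n^2-2n-2) + (-(21/4)n+21/4)
  4n^2-2n-2 = (-(16/21)n-8/21)(-(21/4)n+21/4) + (0)
Last nonzero remainder: -(21/4)n+21/4. Dividing through by -21/4 gives the monic gcd n-1.

n-1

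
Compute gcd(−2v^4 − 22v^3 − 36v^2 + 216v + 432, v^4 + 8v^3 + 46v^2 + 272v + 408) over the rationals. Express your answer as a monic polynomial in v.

Euclidean algorithm in ℚ[v]:
  −2v^4 − 22v^3 − 36v^2 + 216v + 432 = (−2)(v^4 + 8v^3 + 46v^2 + 272v + 408) + (−6v^3 + 56v^2 + 760v + 1248)
  v^4 + 8v^3 + 46v^2 + 272v + 408 = (−(1/6)v − 26/9)(−6v^3 + 56v^2 + 760v + 1248) + ((3010/9)v^2 + (24080/9)v + 12040/3)
  −6v^3 + 56v^2 + 760v + 1248 = (−(27/1505)v + 468/1505)((3010/9)v^2 + (24080/9)v + 12040/3) + (0)
Last nonzero remainder: (3010/9)v^2 + (24080/9)v + 12040/3. Dividing through by 3010/9 gives the monic gcd v^2 + 8v + 12.

v^2 + 8v + 12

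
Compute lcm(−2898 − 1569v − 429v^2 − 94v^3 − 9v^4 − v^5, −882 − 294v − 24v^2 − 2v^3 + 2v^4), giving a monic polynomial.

Euclidean algorithm in ℚ[v]:
  −v^5 − 9v^4 − 94v^3 − 429v^2 − 1569v − 2898 = (−(1/2)v − 5)(2v^4 − 2v^3 − 24v^2 − 294v − 882) + (−116v^3 − 696v^2 − 3480v − 7308)
  2v^4 − 2v^3 − 24v^2 − 294v − 882 = (−(1/58)v + 7/58)(−116v^3 − 696v^2 − 3480v − 7308) + (0)
Last nonzero remainder: −116v^3 − 696v^2 − 3480v − 7308. Dividing through by −116 gives the monic gcd v^3 + 6v^2 + 30v + 63.
Then lcm(f, g) = f·g / gcd(f, g); expanding and making the result monic gives the answer.

−20286 − 8085v − 1434v^2 − 229v^3 + 31v^4 + 2v^5 + v^6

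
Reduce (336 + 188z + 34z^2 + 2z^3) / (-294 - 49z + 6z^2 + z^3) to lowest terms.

(8 + 2z)/(-7 + z)

Apply the Euclidean algorithm:
  2z^3 + 34z^2 + 188z + 336 = (2)(z^3 + 6z^2 - 49z - 294) + (22z^2 + 286z + 924)
  z^3 + 6z^2 - 49z - 294 = ((1/22)z - 7/22)(22z^2 + 286z + 924) + (0)
Last nonzero remainder: 22z^2 + 286z + 924. Dividing through by 22 gives the monic gcd z^2 + 13z + 42.
Cancel z^2 + 13z + 42 from numerator and denominator to get the reduced form.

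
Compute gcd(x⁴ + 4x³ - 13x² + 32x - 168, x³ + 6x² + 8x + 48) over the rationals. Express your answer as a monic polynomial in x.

Repeated division with remainder:
  x⁴ + 4x³ - 13x² + 32x - 168 = (x - 2)(x³ + 6x² + 8x + 48) + (-9x² - 72)
  x³ + 6x² + 8x + 48 = (-(1/9)x - 2/3)(-9x² - 72) + (0)
Last nonzero remainder: -9x² - 72. Dividing through by -9 gives the monic gcd x² + 8.

x² + 8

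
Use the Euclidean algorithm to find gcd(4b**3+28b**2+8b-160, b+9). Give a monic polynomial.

1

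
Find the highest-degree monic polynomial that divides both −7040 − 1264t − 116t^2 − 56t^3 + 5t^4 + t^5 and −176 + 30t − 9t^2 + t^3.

Euclidean algorithm in ℚ[t]:
  t^5 + 5t^4 − 56t^3 − 116t^2 − 1264t − 7040 = (t^2 + 14t + 40)(t^3 − 9t^2 + 30t − 176) + (0)
The last nonzero remainder t^3 − 9t^2 + 30t − 176 is already monic.

−176 + 30t − 9t^2 + t^3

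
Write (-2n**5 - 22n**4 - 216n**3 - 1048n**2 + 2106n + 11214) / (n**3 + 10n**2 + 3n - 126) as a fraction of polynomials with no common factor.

Apply the Euclidean algorithm:
  -2n**5 - 22n**4 - 216n**3 - 1048n**2 + 2106n + 11214 = (-2n**2 - 2n - 190)(n**3 + 10n**2 + 3n - 126) + (606n**2 + 2424n - 12726)
  n**3 + 10n**2 + 3n - 126 = ((1/606)n + 1/101)(606n**2 + 2424n - 12726) + (0)
Last nonzero remainder: 606n**2 + 2424n - 12726. Dividing through by 606 gives the monic gcd n**2 + 4n - 21.
Cancel n**2 + 4n - 21 from numerator and denominator to get the reduced form.

(-2n**3 - 14n**2 - 202n - 534)/(n + 6)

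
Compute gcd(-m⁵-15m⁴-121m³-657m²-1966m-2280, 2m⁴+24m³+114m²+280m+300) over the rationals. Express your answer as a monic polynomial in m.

m²+8m+15

Euclidean algorithm in ℚ[m]:
  -m⁵-15m⁴-121m³-657m²-1966m-2280 = (-(1/2)m-3/2)(2m⁴+24m³+114m²+280m+300) + (-28m³-346m²-1396m-1830)
  2m⁴+24m³+114m²+280m+300 = (-(1/14)m+5/196)(-28m³-346m²-1396m-1830) + ((2265/98)m²+(9060/49)m+33975/98)
  -28m³-346m²-1396m-1830 = (-(2744/2265)m-11956/2265)((2265/98)m²+(9060/49)m+33975/98) + (0)
Last nonzero remainder: (2265/98)m²+(9060/49)m+33975/98. Dividing through by 2265/98 gives the monic gcd m²+8m+15.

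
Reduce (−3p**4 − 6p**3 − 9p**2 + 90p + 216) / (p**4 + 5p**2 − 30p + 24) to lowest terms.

(−3p**2 + 3p + 18)/(p**2 − 3p + 2)

Apply the Euclidean algorithm:
  −3p**4 − 6p**3 − 9p**2 + 90p + 216 = (−3)(p**4 + 5p**2 − 30p + 24) + (−6p**3 + 6p**2 + 288)
  p**4 + 5p**2 − 30p + 24 = (−(1/6)p − 1/6)(−6p**3 + 6p**2 + 288) + (6p**2 + 18p + 72)
  −6p**3 + 6p**2 + 288 = (−p + 4)(6p**2 + 18p + 72) + (0)
Last nonzero remainder: 6p**2 + 18p + 72. Dividing through by 6 gives the monic gcd p**2 + 3p + 12.
Cancel p**2 + 3p + 12 from numerator and denominator to get the reduced form.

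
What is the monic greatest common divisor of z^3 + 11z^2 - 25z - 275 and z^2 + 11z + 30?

z + 5

By polynomial division,
  z^3 + 11z^2 - 25z - 275 = (z)(z^2 + 11z + 30) + (-55z - 275)
  z^2 + 11z + 30 = (-(1/55)z - 6/55)(-55z - 275) + (0)
Last nonzero remainder: -55z - 275. Dividing through by -55 gives the monic gcd z + 5.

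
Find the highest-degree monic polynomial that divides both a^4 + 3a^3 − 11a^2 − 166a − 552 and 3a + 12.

a + 4

Euclidean algorithm in ℚ[a]:
  a^4 + 3a^3 − 11a^2 − 166a − 552 = ((1/3)a^3 − (1/3)a^2 − (7/3)a − 46)(3a + 12) + (0)
Last nonzero remainder: 3a + 12. Dividing through by 3 gives the monic gcd a + 4.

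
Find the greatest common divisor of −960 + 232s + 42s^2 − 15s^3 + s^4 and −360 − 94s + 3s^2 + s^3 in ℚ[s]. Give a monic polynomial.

4 + s

By polynomial division,
  s^4 − 15s^3 + 42s^2 + 232s − 960 = (s − 18)(s^3 + 3s^2 − 94s − 360) + (190s^2 − 1100s − 7440)
  s^3 + 3s^2 − 94s − 360 = ((1/190)s + 167/3610)(190s^2 − 1100s − 7440) + (−(1428/361)s − 5712/361)
  190s^2 − 1100s − 7440 = (−(34295/714)s + 55955/119)(−(1428/361)s − 5712/361) + (0)
Last nonzero remainder: −(1428/361)s − 5712/361. Dividing through by −1428/361 gives the monic gcd s + 4.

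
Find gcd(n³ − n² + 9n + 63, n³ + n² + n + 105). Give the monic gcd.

Repeated division with remainder:
  n³ − n² + 9n + 63 = (n³ + n² + n + 105) + (−2n² + 8n − 42)
  n³ + n² + n + 105 = (−(1/2)n − 5/2)(−2n² + 8n − 42) + (0)
Last nonzero remainder: −2n² + 8n − 42. Dividing through by −2 gives the monic gcd n² − 4n + 21.

n² − 4n + 21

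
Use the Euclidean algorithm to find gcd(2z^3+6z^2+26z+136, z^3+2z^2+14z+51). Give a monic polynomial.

z^2-z+17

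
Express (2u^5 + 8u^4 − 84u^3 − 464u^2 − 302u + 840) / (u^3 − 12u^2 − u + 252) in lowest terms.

Apply the Euclidean algorithm:
  2u^5 + 8u^4 − 84u^3 − 464u^2 − 302u + 840 = (2u^2 + 32u + 302)(u^3 − 12u^2 − u + 252) + (2688u^2 − 8064u − 75264)
  u^3 − 12u^2 − u + 252 = ((1/2688)u − 3/896)(2688u^2 − 8064u − 75264) + (0)
Last nonzero remainder: 2688u^2 − 8064u − 75264. Dividing through by 2688 gives the monic gcd u^2 − 3u − 28.
Cancel u^2 − 3u − 28 from numerator and denominator to get the reduced form.

(2u^3 + 14u^2 + 14u − 30)/(u − 9)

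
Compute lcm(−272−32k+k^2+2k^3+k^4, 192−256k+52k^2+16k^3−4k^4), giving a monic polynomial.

Apply the Euclidean algorithm:
  k^4+2k^3+k^2−32k−272 = (−1/4)(−4k^4+16k^3+52k^2−256k+192) + (6k^3+14k^2−96k−224)
  −4k^4+16k^3+52k^2−256k+192 = (−(2/3)k+38/9)(6k^3+14k^2−96k−224) + (−(640/9)k^2+10240/9)
  6k^3+14k^2−96k−224 = (−(27/320)k−63/320)(−(640/9)k^2+10240/9) + (0)
Last nonzero remainder: −(640/9)k^2+10240/9. Dividing through by −640/9 gives the monic gcd k^2−16.
Then lcm(f, g) = f·g / gcd(f, g); expanding and making the result monic gives the answer.

−816+992k−141k^2−30k^3−4k^4−2k^5+k^6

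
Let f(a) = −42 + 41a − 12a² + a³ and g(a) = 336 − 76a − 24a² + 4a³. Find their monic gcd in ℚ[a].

21 − 10a + a²

Apply the Euclidean algorithm:
  a³ − 12a² + 41a − 42 = (1/4)(4a³ − 24a² − 76a + 336) + (−6a² + 60a − 126)
  4a³ − 24a² − 76a + 336 = (−(2/3)a − 8/3)(−6a² + 60a − 126) + (0)
Last nonzero remainder: −6a² + 60a − 126. Dividing through by −6 gives the monic gcd a² − 10a + 21.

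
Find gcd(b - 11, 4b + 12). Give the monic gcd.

By polynomial division,
  b - 11 = (1/4)(4b + 12) + (-14)
  4b + 12 = (-(2/7)b - 6/7)(-14) + (0)
The last nonzero remainder is the constant -14, so the polynomials are coprime and gcd = 1.

1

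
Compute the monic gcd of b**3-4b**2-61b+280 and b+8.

b+8

By polynomial division,
  b**3-4b**2-61b+280 = (b**2-12b+35)(b+8) + (0)
The last nonzero remainder b+8 is already monic.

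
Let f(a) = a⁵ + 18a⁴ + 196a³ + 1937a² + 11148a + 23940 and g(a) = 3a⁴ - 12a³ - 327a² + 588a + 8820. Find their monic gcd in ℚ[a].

Euclidean algorithm in ℚ[a]:
  a⁵ + 18a⁴ + 196a³ + 1937a² + 11148a + 23940 = ((1/3)a + 22/3)(3a⁴ - 12a³ - 327a² + 588a + 8820) + (393a³ + 4139a² + 3896a - 40740)
  3a⁴ - 12a³ - 327a² + 588a + 8820 = ((1/131)a - 5711/51483)(393a³ + 4139a² + 3896a - 40740) + ((5271760/51483)a² + (68532880/51483)a + 73804640/17161)
  393a³ + 4139a² + 3896a - 40740 = ((20232819/5271760)a - 4993851/527176)((5271760/51483)a² + (68532880/51483)a + 73804640/17161) + (0)
Last nonzero remainder: (5271760/51483)a² + (68532880/51483)a + 73804640/17161. Dividing through by 5271760/51483 gives the monic gcd a² + 13a + 42.

a² + 13a + 42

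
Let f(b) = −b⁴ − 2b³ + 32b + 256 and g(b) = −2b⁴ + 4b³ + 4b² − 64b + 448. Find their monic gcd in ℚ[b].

Euclidean algorithm in ℚ[b]:
  −b⁴ − 2b³ + 32b + 256 = (1/2)(−2b⁴ + 4b³ + 4b² − 64b + 448) + (−4b³ − 2b² + 64b + 32)
  −2b⁴ + 4b³ + 4b² − 64b + 448 = ((1/2)b − 5/4)(−4b³ − 2b² + 64b + 32) + (−(61/2)b² + 488)
  −4b³ − 2b² + 64b + 32 = ((8/61)b + 4/61)(−(61/2)b² + 488) + (0)
Last nonzero remainder: −(61/2)b² + 488. Dividing through by −61/2 gives the monic gcd b² − 16.

b² − 16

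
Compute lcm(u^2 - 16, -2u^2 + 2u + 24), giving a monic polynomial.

Repeated division with remainder:
  u^2 - 16 = (-1/2)(-2u^2 + 2u + 24) + (u - 4)
  -2u^2 + 2u + 24 = (-2u - 6)(u - 4) + (0)
The last nonzero remainder u - 4 is already monic.
Then lcm(f, g) = f·g / gcd(f, g); expanding and making the result monic gives the answer.

u^3 + 3u^2 - 16u - 48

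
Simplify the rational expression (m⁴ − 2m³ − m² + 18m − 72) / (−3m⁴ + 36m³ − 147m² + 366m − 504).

(−m − 3)/(3m − 21)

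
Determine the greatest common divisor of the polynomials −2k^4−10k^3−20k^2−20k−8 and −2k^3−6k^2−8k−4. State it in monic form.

k^3+3k^2+4k+2

Euclidean algorithm in ℚ[k]:
  −2k^4−10k^3−20k^2−20k−8 = (k+2)(−2k^3−6k^2−8k−4) + (0)
Last nonzero remainder: −2k^3−6k^2−8k−4. Dividing through by −2 gives the monic gcd k^3+3k^2+4k+2.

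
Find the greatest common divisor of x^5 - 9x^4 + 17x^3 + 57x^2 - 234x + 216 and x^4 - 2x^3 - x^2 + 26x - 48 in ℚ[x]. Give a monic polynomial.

x^2 + x - 6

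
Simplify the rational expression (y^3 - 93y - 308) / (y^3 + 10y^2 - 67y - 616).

By polynomial division,
  y^3 - 93y - 308 = (y^3 + 10y^2 - 67y - 616) + (-10y^2 - 26y + 308)
  y^3 + 10y^2 - 67y - 616 = (-(1/10)y - 37/50)(-10y^2 - 26y + 308) + (-(1386/25)y - 9702/25)
  -10y^2 - 26y + 308 = ((125/693)y - 50/63)(-(1386/25)y - 9702/25) + (0)
Last nonzero remainder: -(1386/25)y - 9702/25. Dividing through by -1386/25 gives the monic gcd y + 7.
Cancel y + 7 from numerator and denominator to get the reduced form.

(y^2 - 7y - 44)/(y^2 + 3y - 88)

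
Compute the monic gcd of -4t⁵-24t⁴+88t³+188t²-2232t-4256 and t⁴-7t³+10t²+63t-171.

t²-7t+19

By polynomial division,
  -4t⁵-24t⁴+88t³+188t²-2232t-4256 = (-4t-52)(t⁴-7t³+10t²+63t-171) + (-236t³+960t²+360t-13148)
  t⁴-7t³+10t²+63t-171 = (-(1/236)t+173/13924)(-236t³+960t²+360t-13148) + (-(1400/3481)t²+(9800/3481)t-26600/3481)
  -236t³+960t²+360t-13148 = ((205379/350)t+602213/350)(-(1400/3481)t²+(9800/3481)t-26600/3481) + (0)
Last nonzero remainder: -(1400/3481)t²+(9800/3481)t-26600/3481. Dividing through by -1400/3481 gives the monic gcd t²-7t+19.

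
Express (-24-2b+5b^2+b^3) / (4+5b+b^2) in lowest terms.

Repeated division with remainder:
  b^3+5b^2-2b-24 = (b)(b^2+5b+4) + (-6b-24)
  b^2+5b+4 = (-(1/6)b-1/6)(-6b-24) + (0)
Last nonzero remainder: -6b-24. Dividing through by -6 gives the monic gcd b+4.
Cancel b+4 from numerator and denominator to get the reduced form.

(-6+b+b^2)/(1+b)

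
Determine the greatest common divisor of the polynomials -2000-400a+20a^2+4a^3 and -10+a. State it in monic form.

-10+a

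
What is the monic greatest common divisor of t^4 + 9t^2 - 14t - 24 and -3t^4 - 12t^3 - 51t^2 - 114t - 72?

t^3 + 2t^2 + 13t + 12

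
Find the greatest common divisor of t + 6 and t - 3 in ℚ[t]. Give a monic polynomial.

1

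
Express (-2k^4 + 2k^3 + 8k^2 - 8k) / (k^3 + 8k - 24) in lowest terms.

Euclidean algorithm in ℚ[k]:
  -2k^4 + 2k^3 + 8k^2 - 8k = (-2k + 2)(k^3 + 8k - 24) + (24k^2 - 72k + 48)
  k^3 + 8k - 24 = ((1/24)k + 1/8)(24k^2 - 72k + 48) + (15k - 30)
  24k^2 - 72k + 48 = ((8/5)k - 8/5)(15k - 30) + (0)
Last nonzero remainder: 15k - 30. Dividing through by 15 gives the monic gcd k - 2.
Cancel k - 2 from numerator and denominator to get the reduced form.

(-2k^3 - 2k^2 + 4k)/(k^2 + 2k + 12)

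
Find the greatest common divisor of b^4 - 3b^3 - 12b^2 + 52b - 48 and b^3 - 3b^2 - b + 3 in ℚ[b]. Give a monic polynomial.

b - 3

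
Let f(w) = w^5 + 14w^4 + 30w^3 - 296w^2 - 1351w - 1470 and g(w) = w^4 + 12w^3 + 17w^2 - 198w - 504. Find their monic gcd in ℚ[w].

w^2 + 10w + 21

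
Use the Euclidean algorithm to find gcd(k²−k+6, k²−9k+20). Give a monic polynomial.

By polynomial division,
  k²−k+6 = (k²−9k+20) + (8k−14)
  k²−9k+20 = ((1/8)k−29/32)(8k−14) + (117/16)
  8k−14 = ((128/117)k−224/117)(117/16) + (0)
The last nonzero remainder is the constant 117/16, so the polynomials are coprime and gcd = 1.

1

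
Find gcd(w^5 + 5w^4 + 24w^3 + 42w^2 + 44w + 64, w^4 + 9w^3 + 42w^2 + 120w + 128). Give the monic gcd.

Apply the Euclidean algorithm:
  w^5 + 5w^4 + 24w^3 + 42w^2 + 44w + 64 = (w - 4)(w^4 + 9w^3 + 42w^2 + 120w + 128) + (18w^3 + 90w^2 + 396w + 576)
  w^4 + 9w^3 + 42w^2 + 120w + 128 = ((1/18)w + 2/9)(18w^3 + 90w^2 + 396w + 576) + (0)
Last nonzero remainder: 18w^3 + 90w^2 + 396w + 576. Dividing through by 18 gives the monic gcd w^3 + 5w^2 + 22w + 32.

w^3 + 5w^2 + 22w + 32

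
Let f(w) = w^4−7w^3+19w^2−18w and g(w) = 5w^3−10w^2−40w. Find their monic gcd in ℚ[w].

w

Repeated division with remainder:
  w^4−7w^3+19w^2−18w = ((1/5)w−1)(5w^3−10w^2−40w) + (17w^2−58w)
  5w^3−10w^2−40w = ((5/17)w+120/289)(17w^2−58w) + (−(4600/289)w)
  17w^2−58w = (−(4913/4600)w+8381/2300)(−(4600/289)w) + (0)
Last nonzero remainder: −(4600/289)w. Dividing through by −4600/289 gives the monic gcd w.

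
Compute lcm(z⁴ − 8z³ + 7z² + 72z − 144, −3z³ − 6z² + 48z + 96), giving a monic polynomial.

z⁶ − 2z⁵ − 33z⁴ + 50z³ + 344z² − 288z − 1152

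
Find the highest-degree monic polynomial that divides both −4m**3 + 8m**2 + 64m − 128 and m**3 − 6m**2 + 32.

m − 4

Apply the Euclidean algorithm:
  −4m**3 + 8m**2 + 64m − 128 = (−4)(m**3 − 6m**2 + 32) + (−16m**2 + 64m)
  m**3 − 6m**2 + 32 = (−(1/16)m + 1/8)(−16m**2 + 64m) + (−8m + 32)
  −16m**2 + 64m = (2m)(−8m + 32) + (0)
Last nonzero remainder: −8m + 32. Dividing through by −8 gives the monic gcd m − 4.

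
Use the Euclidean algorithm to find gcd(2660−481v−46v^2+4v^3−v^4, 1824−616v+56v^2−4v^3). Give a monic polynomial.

Repeated division with remainder:
  −v^4+4v^3−46v^2−481v+2660 = ((1/4)v+5/2)(−4v^3+56v^2−616v+1824) + (−32v^2+603v−1900)
  −4v^3+56v^2−616v+1824 = ((1/8)v+155/256)(−32v^2+603v−1900) + (−(190361/256)v+190361/64)
  −32v^2+603v−1900 = ((8192/190361)v−6400/10019)(−(190361/256)v+190361/64) + (0)
Last nonzero remainder: −(190361/256)v+190361/64. Dividing through by −190361/256 gives the monic gcd v−4.

−4+v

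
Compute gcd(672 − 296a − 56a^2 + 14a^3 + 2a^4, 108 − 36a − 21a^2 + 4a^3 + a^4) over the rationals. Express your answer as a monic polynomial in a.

−12 + 4a + a^2

Repeated division with remainder:
  2a^4 + 14a^3 − 56a^2 − 296a + 672 = (2)(a^4 + 4a^3 − 21a^2 − 36a + 108) + (6a^3 − 14a^2 − 224a + 456)
  a^4 + 4a^3 − 21a^2 − 36a + 108 = ((1/6)a + 19/18)(6a^3 − 14a^2 − 224a + 456) + ((280/9)a^2 + (1120/9)a − 1120/3)
  6a^3 − 14a^2 − 224a + 456 = ((27/140)a − 171/140)((280/9)a^2 + (1120/9)a − 1120/3) + (0)
Last nonzero remainder: (280/9)a^2 + (1120/9)a − 1120/3. Dividing through by 280/9 gives the monic gcd a^2 + 4a − 12.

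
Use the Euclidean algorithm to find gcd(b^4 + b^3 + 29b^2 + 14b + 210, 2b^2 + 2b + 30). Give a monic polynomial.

Repeated division with remainder:
  b^4 + b^3 + 29b^2 + 14b + 210 = ((1/2)b^2 + 7)(2b^2 + 2b + 30) + (0)
Last nonzero remainder: 2b^2 + 2b + 30. Dividing through by 2 gives the monic gcd b^2 + b + 15.

b^2 + b + 15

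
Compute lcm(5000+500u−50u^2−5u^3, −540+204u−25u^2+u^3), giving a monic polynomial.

−54000+9600u+1040u^2−196u^3−5u^4+u^5

By polynomial division,
  −5u^3−50u^2+500u+5000 = (−5)(u^3−25u^2+204u−540) + (−175u^2+1520u+2300)
  u^3−25u^2+204u−540 = (−(1/175)u+571/6125)(−175u^2+1520u+2300) + ((92416/1225)u−184832/245)
  −175u^2+1520u+2300 = (−(214375/92416)u−140875/46208)((92416/1225)u−184832/245) + (0)
Last nonzero remainder: (92416/1225)u−184832/245. Dividing through by 92416/1225 gives the monic gcd u−10.
Then lcm(f, g) = f·g / gcd(f, g); expanding and making the result monic gives the answer.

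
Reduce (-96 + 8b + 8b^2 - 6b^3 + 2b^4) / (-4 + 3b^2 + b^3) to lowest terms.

(-48 + 28b - 10b^2 + 2b^3)/(-2 + b + b^2)

Repeated division with remainder:
  2b^4 - 6b^3 + 8b^2 + 8b - 96 = (2b - 12)(b^3 + 3b^2 - 4) + (44b^2 + 16b - 144)
  b^3 + 3b^2 - 4 = ((1/44)b + 29/484)(44b^2 + 16b - 144) + ((280/121)b + 560/121)
  44b^2 + 16b - 144 = ((1331/70)b - 1089/35)((280/121)b + 560/121) + (0)
Last nonzero remainder: (280/121)b + 560/121. Dividing through by 280/121 gives the monic gcd b + 2.
Cancel b + 2 from numerator and denominator to get the reduced form.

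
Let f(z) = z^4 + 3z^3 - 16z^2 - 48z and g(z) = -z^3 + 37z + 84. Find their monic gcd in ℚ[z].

z^2 + 7z + 12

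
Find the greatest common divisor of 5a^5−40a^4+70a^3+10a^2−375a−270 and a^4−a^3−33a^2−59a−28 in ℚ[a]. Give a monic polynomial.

a^2+2a+1

By polynomial division,
  5a^5−40a^4+70a^3+10a^2−375a−270 = (5a−35)(a^4−a^3−33a^2−59a−28) + (200a^3−850a^2−2300a−1250)
  a^4−a^3−33a^2−59a−28 = ((1/200)a+13/800)(200a^3−850a^2−2300a−1250) + (−(123/16)a^2−(123/8)a−123/16)
  200a^3−850a^2−2300a−1250 = (−(3200/123)a+20000/123)(−(123/16)a^2−(123/8)a−123/16) + (0)
Last nonzero remainder: −(123/16)a^2−(123/8)a−123/16. Dividing through by −123/16 gives the monic gcd a^2+2a+1.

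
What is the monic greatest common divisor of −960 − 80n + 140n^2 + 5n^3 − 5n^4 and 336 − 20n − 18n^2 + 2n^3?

4 + n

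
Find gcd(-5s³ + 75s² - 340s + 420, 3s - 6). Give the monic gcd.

s - 2

Repeated division with remainder:
  -5s³ + 75s² - 340s + 420 = (-(5/3)s² + (65/3)s - 70)(3s - 6) + (0)
Last nonzero remainder: 3s - 6. Dividing through by 3 gives the monic gcd s - 2.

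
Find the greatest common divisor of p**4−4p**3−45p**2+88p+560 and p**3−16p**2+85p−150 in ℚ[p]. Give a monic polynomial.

p−5

Euclidean algorithm in ℚ[p]:
  p**4−4p**3−45p**2+88p+560 = (p+12)(p**3−16p**2+85p−150) + (62p**2−782p+2360)
  p**3−16p**2+85p−150 = ((1/62)p−105/1922)(62p**2−782p+2360) + ((4050/961)p−20250/961)
  62p**2−782p+2360 = ((29791/2025)p−226796/2025)((4050/961)p−20250/961) + (0)
Last nonzero remainder: (4050/961)p−20250/961. Dividing through by 4050/961 gives the monic gcd p−5.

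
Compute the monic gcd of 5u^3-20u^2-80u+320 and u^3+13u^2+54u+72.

u+4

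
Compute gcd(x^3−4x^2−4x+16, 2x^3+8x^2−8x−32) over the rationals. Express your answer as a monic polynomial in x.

Apply the Euclidean algorithm:
  x^3−4x^2−4x+16 = (1/2)(2x^3+8x^2−8x−32) + (−8x^2+32)
  2x^3+8x^2−8x−32 = (−(1/4)x−1)(−8x^2+32) + (0)
Last nonzero remainder: −8x^2+32. Dividing through by −8 gives the monic gcd x^2−4.

x^2−4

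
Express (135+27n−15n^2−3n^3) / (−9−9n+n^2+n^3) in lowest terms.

(−15−3n)/(1+n)

Euclidean algorithm in ℚ[n]:
  −3n^3−15n^2+27n+135 = (−3)(n^3+n^2−9n−9) + (−12n^2+108)
  n^3+n^2−9n−9 = (−(1/12)n−1/12)(−12n^2+108) + (0)
Last nonzero remainder: −12n^2+108. Dividing through by −12 gives the monic gcd n^2−9.
Cancel n^2−9 from numerator and denominator to get the reduced form.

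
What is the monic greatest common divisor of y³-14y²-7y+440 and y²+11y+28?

1

By polynomial division,
  y³-14y²-7y+440 = (y-25)(y²+11y+28) + (240y+1140)
  y²+11y+28 = ((1/240)y+5/192)(240y+1140) + (-27/16)
  240y+1140 = (-(1280/9)y-6080/9)(-27/16) + (0)
The last nonzero remainder is the constant -27/16, so the polynomials are coprime and gcd = 1.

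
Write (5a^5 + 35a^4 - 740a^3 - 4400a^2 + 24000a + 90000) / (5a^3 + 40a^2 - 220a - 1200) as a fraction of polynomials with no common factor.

Repeated division with remainder:
  5a^5 + 35a^4 - 740a^3 - 4400a^2 + 24000a + 90000 = (a^2 - a - 96)(5a^3 + 40a^2 - 220a - 1200) + (420a^2 + 1680a - 25200)
  5a^3 + 40a^2 - 220a - 1200 = ((1/84)a + 1/21)(420a^2 + 1680a - 25200) + (0)
Last nonzero remainder: 420a^2 + 1680a - 25200. Dividing through by 420 gives the monic gcd a^2 + 4a - 60.
Cancel a^2 + 4a - 60 from numerator and denominator to get the reduced form.

(a^3 + 3a^2 - 100a - 300)/(a + 4)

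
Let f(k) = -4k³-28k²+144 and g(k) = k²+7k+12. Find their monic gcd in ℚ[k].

k+3

Repeated division with remainder:
  -4k³-28k²+144 = (-4k)(k²+7k+12) + (48k+144)
  k²+7k+12 = ((1/48)k+1/12)(48k+144) + (0)
Last nonzero remainder: 48k+144. Dividing through by 48 gives the monic gcd k+3.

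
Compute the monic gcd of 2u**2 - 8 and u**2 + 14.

Euclidean algorithm in ℚ[u]:
  2u**2 - 8 = (2)(u**2 + 14) + (-36)
  u**2 + 14 = (-(1/36)u**2 - 7/18)(-36) + (0)
The last nonzero remainder is the constant -36, so the polynomials are coprime and gcd = 1.

1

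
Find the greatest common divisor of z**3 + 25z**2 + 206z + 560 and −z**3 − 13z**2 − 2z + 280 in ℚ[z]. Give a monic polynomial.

Apply the Euclidean algorithm:
  z**3 + 25z**2 + 206z + 560 = (−1)(−z**3 − 13z**2 − 2z + 280) + (12z**2 + 204z + 840)
  −z**3 − 13z**2 − 2z + 280 = (−(1/12)z + 1/3)(12z**2 + 204z + 840) + (0)
Last nonzero remainder: 12z**2 + 204z + 840. Dividing through by 12 gives the monic gcd z**2 + 17z + 70.

z**2 + 17z + 70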